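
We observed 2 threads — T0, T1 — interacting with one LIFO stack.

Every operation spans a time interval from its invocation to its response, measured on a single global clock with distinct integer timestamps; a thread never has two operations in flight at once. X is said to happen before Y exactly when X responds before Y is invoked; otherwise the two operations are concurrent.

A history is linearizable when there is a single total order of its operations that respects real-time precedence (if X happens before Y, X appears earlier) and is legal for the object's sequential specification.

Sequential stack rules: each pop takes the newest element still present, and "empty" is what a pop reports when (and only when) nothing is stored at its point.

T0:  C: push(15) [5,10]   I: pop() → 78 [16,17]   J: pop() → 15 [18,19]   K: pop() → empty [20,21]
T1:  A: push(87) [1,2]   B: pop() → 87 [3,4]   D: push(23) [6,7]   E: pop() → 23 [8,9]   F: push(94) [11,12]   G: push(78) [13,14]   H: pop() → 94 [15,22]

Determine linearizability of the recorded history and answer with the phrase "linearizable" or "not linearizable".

one valid linearization: A, B, C, D, E, F, G, I, H, J, K
after step 1 (A push(87)): stack <87>
after step 2 (B pop() → 87): stack <>
after step 3 (C push(15)): stack <15>
after step 4 (D push(23)): stack <15,23>
after step 5 (E pop() → 23): stack <15>
after step 6 (F push(94)): stack <15,94>
after step 7 (G push(78)): stack <15,94,78>
after step 8 (I pop() → 78): stack <15,94>
after step 9 (H pop() → 94): stack <15>
after step 10 (J pop() → 15): stack <>
after step 11 (K pop() → empty): stack <>

linearizable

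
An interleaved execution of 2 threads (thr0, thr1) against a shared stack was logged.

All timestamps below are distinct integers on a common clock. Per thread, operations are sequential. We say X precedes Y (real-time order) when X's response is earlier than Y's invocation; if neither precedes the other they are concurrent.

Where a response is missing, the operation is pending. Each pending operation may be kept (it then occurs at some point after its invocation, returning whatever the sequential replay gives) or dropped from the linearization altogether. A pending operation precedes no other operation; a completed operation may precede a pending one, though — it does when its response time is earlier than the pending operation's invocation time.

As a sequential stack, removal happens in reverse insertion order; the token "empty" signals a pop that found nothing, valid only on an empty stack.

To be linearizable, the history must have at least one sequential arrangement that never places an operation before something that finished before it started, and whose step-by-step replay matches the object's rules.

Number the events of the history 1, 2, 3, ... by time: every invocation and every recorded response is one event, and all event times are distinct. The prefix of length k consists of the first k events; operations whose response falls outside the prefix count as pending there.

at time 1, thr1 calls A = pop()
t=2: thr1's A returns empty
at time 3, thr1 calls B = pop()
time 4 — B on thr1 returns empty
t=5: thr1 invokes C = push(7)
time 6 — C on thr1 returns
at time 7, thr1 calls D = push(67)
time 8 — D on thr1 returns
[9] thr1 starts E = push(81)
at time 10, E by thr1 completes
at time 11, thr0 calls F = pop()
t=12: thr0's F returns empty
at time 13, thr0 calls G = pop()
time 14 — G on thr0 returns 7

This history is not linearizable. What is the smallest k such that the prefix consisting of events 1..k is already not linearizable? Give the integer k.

events 1..11 are linearizable, e.g. via A, B, C, D, E:
1. A pop() → empty, leaving stack <>
2. B pop() → empty, leaving stack <>
3. C push(7), leaving stack <7>
4. D push(67), leaving stack <7,67>
5. E push(81), leaving stack <7,67,81>
include event 12 — F responding at 12 — and every candidate order breaks
for example A, B, C, D, E, F fails at step 6: F pop() → empty is not legal there

12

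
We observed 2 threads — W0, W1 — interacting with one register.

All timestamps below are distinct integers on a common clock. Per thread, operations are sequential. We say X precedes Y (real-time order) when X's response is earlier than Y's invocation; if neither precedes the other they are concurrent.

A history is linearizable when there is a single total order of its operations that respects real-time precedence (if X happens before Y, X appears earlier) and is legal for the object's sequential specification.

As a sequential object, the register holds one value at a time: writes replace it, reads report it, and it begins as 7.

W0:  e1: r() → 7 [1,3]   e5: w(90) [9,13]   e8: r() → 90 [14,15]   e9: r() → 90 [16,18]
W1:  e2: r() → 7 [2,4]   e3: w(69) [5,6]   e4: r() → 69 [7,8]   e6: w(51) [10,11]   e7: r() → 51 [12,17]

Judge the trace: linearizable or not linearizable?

one valid linearization: e1, e2, e3, e4, e6, e7, e5, e8, e9
1. e1 r() → 7, leaving value 7
2. e2 r() → 7, leaving value 7
3. e3 w(69), leaving value 69
4. e4 r() → 69, leaving value 69
5. e6 w(51), leaving value 51
6. e7 r() → 51, leaving value 51
7. e5 w(90), leaving value 90
8. e8 r() → 90, leaving value 90
9. e9 r() → 90, leaving value 90

linearizable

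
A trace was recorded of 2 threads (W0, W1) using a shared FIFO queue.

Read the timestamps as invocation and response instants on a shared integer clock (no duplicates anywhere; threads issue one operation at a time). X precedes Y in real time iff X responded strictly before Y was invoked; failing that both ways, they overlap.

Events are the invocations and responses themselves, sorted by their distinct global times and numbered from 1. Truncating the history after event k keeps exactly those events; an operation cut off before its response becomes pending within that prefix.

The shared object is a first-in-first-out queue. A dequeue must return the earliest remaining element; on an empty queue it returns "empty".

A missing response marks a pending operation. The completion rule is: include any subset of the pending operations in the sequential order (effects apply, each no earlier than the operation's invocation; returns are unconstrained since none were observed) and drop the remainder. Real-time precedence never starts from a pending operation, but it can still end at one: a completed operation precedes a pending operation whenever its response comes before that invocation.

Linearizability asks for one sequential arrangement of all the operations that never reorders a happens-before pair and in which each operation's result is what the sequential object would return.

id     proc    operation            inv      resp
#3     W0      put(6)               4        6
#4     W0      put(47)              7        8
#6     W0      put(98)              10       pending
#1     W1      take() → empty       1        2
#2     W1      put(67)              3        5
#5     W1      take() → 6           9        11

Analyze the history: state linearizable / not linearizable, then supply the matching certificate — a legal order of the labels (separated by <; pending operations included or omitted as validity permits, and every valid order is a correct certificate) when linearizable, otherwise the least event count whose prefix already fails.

step 1: #1 take() → empty — queue <>
step 2: #3 put(6) — queue <6>
step 3: #2 put(67) — queue <6,67>
step 4: #4 put(47) — queue <6,67,47>
step 5: #5 take() → 6 — queue <67,47>

linearizable — witness: #1 < #3 < #2 < #4 < #5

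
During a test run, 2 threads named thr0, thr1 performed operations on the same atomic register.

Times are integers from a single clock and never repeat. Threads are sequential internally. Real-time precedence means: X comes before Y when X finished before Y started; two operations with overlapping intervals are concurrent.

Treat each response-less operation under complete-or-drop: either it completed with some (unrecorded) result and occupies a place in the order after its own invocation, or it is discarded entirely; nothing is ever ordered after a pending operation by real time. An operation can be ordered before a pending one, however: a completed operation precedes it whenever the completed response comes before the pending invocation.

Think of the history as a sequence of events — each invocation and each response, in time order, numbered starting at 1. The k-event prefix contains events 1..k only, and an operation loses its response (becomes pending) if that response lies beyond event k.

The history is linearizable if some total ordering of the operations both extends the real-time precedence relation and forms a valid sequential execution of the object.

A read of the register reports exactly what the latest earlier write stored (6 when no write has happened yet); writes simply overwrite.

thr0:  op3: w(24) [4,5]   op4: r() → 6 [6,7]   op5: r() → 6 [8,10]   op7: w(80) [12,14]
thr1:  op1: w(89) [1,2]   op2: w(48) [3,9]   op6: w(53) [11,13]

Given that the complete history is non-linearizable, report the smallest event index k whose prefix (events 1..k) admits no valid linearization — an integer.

a valid linearization of events 1..6 exists, for instance op1, op2, op3:
1. op1 w(89), leaving value 89
2. op2 w(48) (pending, included), leaving value 48
3. op3 w(24), leaving value 24
at event 7 (op4's time-7 response) nothing linearizes any more
completion choices over the 1 pending operation (op2) were checked; none helps
e.g. op1, op3, op4 (pending dropped): illegal at step 3, since op4 r() → 6 cannot apply there

7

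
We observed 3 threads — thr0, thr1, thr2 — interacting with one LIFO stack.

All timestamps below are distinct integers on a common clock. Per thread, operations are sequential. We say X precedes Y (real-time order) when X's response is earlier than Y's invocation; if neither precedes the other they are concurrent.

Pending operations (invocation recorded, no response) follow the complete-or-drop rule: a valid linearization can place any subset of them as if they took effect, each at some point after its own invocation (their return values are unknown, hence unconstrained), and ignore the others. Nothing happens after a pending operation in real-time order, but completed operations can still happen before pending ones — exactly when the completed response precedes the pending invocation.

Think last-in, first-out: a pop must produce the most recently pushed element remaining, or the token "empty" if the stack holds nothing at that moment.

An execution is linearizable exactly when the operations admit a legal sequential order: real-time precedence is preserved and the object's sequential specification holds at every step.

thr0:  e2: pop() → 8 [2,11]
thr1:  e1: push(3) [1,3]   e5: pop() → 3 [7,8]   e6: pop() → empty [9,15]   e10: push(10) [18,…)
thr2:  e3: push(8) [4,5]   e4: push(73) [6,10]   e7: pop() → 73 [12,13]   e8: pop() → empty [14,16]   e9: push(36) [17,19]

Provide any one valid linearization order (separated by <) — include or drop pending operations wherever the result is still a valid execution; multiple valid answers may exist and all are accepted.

e1 < e3 < e2 < e5 < e4 < e7 < e6 < e8 < e9

after step 1 (e1 push(3)): stack <3>
after step 2 (e3 push(8)): stack <3,8>
after step 3 (e2 pop() → 8): stack <3>
after step 4 (e5 pop() → 3): stack <>
after step 5 (e4 push(73)): stack <73>
after step 6 (e7 pop() → 73): stack <>
after step 7 (e6 pop() → empty): stack <>
after step 8 (e8 pop() → empty): stack <>
after step 9 (e9 push(36)): stack <36>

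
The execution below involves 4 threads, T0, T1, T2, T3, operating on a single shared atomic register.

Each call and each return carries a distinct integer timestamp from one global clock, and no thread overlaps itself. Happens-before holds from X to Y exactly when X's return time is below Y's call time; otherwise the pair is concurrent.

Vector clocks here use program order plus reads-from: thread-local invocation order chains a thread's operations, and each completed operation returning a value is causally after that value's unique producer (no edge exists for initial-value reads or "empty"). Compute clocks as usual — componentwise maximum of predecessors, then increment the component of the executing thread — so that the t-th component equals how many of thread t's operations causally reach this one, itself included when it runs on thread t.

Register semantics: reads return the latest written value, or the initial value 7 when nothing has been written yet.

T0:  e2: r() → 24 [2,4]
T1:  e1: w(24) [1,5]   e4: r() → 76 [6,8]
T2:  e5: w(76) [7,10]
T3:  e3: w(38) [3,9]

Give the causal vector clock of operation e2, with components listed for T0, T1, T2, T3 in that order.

(1, 1, 0, 0)

VC(e3, invoked at 3): no causal predecessors; +1 on T3 → (0, 0, 0, 1)
VC(e5, invoked at 7): no causal predecessors; +1 on T2 → (0, 0, 1, 0)
VC(e1, invoked at 1): no causal predecessors; +1 on T1 → (0, 1, 0, 0)
invoked at 2, e2 merges VC(e1)=(0, 1, 0, 0) and bumps T0's slot → (1, 1, 0, 0)
invoked at 6, e4 merges VC(e1)=(0, 1, 0, 0), VC(e5)=(0, 0, 1, 0) and bumps T1's slot → (0, 2, 1, 0)
target: VC(e2) = (1, 1, 0, 0)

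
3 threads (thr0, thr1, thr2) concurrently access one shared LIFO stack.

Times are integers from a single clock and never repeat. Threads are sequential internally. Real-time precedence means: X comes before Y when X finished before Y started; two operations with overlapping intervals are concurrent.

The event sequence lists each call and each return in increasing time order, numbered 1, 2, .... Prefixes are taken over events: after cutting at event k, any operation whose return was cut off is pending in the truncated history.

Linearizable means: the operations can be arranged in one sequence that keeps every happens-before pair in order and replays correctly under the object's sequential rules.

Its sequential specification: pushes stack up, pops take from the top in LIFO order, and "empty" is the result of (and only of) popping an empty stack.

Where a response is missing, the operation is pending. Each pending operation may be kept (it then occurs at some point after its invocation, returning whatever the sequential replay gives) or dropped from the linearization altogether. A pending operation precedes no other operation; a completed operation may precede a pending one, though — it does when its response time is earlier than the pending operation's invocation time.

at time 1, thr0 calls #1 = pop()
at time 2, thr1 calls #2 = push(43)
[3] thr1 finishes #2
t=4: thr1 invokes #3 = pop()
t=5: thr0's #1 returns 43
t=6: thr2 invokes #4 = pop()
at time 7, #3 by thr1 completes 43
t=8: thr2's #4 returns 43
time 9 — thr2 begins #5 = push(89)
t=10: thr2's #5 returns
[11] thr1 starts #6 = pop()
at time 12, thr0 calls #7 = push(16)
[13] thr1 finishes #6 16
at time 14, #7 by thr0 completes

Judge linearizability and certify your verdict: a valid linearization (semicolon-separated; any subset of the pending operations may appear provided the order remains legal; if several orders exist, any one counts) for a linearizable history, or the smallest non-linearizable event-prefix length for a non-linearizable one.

through event 6 a valid linearization exists; event 7 (#3 responding at time 7) ends that
checked exhaustively: 3 real-time-consistent orders of 3 completed operations, zero legal LIFO stack replays
include/drop combinations of the 1 pending operation (#4) were all tried; none helps
e.g. #1, #2, #3 (pending dropped): illegal at step 1, since #1 pop() → 43 cannot apply there
e.g. #2, #1, #3 (pending dropped): illegal at step 3, since #3 pop() → 43 cannot apply there

not linearizable — minimal violating prefix: 7 events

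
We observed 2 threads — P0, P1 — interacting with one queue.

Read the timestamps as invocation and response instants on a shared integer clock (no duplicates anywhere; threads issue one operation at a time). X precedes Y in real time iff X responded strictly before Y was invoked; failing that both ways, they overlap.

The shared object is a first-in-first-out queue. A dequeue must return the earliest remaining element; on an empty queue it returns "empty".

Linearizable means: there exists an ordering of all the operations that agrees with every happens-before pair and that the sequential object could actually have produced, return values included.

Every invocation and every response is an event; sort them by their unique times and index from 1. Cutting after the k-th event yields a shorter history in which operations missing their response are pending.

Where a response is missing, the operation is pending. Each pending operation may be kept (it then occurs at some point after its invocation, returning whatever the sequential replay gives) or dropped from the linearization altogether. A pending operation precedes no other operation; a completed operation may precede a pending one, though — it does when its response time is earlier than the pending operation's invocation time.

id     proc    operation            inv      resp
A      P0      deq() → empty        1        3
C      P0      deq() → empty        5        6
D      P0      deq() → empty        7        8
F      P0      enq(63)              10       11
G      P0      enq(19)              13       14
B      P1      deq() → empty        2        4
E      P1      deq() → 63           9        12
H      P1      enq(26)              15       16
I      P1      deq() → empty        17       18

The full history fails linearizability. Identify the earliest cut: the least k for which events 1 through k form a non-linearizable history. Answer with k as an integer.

18

events 1..17 are linearizable; a witness order is A, B, C, D, F, E, G, H:
1. A deq() → empty, leaving queue <>
2. B deq() → empty, leaving queue <>
3. C deq() → empty, leaving queue <>
4. D deq() → empty, leaving queue <>
5. F enq(63), leaving queue <63>
6. E deq() → 63, leaving queue <>
7. G enq(19), leaving queue <19>
8. H enq(26), leaving queue <19,26>
event 18 — I's response, time 18 — after it, nothing linearizes
for example A, B, C, D, E, F, G, H, I fails at step 5: E deq() → 63 is not legal there
for example A, B, C, D, F, E, G, H, I fails at step 9: I deq() → empty is not legal there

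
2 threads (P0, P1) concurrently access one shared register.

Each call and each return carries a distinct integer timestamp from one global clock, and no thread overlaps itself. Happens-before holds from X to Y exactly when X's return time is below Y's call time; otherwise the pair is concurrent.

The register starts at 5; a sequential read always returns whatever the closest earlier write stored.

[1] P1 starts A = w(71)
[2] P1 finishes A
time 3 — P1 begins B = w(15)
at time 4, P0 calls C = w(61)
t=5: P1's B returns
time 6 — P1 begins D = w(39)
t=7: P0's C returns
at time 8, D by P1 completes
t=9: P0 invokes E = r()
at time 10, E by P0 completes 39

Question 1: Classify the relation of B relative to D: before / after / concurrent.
B spans [3,5], D spans [6,8]
resp(B)=5 < inv(D)=6

before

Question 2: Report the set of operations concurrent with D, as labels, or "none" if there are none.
concurrent with D ([6,8]): every op whose interval crosses 6..8
A [1,2]: before
B [3,5]: before
C [4,7]: concurrent
E [9,10]: after

C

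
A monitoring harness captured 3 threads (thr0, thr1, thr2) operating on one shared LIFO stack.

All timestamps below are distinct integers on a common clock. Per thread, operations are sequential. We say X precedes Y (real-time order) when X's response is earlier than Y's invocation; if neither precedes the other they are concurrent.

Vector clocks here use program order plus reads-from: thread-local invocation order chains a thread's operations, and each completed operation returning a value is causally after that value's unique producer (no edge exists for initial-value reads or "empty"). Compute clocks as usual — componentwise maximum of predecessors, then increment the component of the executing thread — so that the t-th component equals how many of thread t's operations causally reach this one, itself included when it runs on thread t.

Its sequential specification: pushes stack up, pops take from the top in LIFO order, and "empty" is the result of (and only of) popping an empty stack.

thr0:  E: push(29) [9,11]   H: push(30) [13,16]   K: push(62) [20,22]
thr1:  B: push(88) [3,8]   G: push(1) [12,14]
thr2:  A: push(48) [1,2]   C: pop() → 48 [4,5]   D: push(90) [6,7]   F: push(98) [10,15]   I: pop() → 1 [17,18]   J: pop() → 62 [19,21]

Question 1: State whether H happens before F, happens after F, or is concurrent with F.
Answer: concurrent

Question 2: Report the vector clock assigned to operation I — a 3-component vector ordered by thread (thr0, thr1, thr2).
Answer: (0, 2, 5)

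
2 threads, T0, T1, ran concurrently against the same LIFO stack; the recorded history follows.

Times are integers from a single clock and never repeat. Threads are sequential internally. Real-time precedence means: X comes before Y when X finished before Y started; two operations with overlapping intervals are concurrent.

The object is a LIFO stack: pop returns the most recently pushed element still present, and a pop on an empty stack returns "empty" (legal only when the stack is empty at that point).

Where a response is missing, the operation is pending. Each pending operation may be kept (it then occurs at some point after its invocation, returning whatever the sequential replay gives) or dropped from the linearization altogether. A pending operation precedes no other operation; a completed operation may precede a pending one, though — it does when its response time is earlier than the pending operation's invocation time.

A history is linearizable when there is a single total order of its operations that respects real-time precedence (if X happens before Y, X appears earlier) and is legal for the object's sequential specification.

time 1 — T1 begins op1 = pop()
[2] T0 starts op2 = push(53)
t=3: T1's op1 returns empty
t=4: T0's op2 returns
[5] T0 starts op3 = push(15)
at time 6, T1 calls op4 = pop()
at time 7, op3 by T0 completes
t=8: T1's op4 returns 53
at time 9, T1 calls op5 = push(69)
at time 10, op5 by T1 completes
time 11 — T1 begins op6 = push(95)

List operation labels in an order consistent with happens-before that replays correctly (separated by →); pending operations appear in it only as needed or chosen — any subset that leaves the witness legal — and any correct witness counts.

1. op1 pop() → empty, leaving stack <>
2. op2 push(53), leaving stack <53>
3. op4 pop() → 53, leaving stack <>
4. op3 push(15), leaving stack <15>
5. op5 push(69), leaving stack <15,69>

op1 → op2 → op4 → op3 → op5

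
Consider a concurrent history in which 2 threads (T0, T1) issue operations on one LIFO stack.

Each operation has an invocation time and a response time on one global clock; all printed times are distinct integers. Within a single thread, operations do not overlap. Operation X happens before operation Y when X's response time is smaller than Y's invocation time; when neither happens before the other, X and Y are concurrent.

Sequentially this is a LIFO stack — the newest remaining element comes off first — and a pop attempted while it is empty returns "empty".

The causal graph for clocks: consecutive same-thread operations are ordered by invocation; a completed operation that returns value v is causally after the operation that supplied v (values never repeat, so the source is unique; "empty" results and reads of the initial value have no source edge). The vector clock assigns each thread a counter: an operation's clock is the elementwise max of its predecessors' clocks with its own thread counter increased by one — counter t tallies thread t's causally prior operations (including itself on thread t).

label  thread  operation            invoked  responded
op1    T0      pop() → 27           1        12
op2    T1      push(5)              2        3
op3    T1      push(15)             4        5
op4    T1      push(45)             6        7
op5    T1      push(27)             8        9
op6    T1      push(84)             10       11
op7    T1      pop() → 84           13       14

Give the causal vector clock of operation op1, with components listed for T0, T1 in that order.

(1, 4)

root op op2, invoked 2: fresh clock plus T1's own tick → (0, 1)
invoked at 4, op3 merges VC(op2)=(0, 1) and bumps T1's slot → (0, 2)
invoked at 6, op4 merges VC(op3)=(0, 2) and bumps T1's slot → (0, 3)
invoked at 8, op5 merges VC(op4)=(0, 3) and bumps T1's slot → (0, 4)
invoked at 10, op6 merges VC(op5)=(0, 4) and bumps T1's slot → (0, 5)
invoked at 1, op1 merges VC(op5)=(0, 4) and bumps T0's slot → (1, 4)
invoked at 13, op7 merges VC(op6)=(0, 5) and bumps T1's slot → (0, 6)
target: VC(op1) = (1, 4)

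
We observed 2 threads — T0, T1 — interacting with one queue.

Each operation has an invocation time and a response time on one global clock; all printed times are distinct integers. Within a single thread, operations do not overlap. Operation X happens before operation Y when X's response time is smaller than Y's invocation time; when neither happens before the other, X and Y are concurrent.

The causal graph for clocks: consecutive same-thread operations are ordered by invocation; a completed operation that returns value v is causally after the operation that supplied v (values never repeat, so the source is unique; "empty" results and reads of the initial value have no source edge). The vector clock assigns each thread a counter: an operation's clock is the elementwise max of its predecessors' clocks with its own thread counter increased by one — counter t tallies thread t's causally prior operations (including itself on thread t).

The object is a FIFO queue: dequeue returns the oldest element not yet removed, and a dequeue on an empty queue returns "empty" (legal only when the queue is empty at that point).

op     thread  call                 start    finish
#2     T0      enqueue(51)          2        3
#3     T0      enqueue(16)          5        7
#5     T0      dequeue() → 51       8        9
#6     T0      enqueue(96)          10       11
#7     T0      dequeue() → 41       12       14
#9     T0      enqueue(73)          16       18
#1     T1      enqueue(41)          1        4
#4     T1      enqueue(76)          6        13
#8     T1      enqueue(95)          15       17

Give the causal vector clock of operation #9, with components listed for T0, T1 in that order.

no predecessors for #1 (invoked 1): T1 increments from zero → (0, 1)
no predecessors for #2 (invoked 2): T0 increments from zero → (1, 0)
merge at #4 (invoked 6): VC(#1)=(0, 1), own-thread bump on T1 → (0, 2)
merge at #3 (invoked 5): VC(#2)=(1, 0), own-thread bump on T0 → (2, 0)
merge at #8 (invoked 15): VC(#4)=(0, 2), own-thread bump on T1 → (0, 3)
merge at #5 (invoked 8): VC(#2)=(1, 0), VC(#3)=(2, 0), own-thread bump on T0 → (3, 0)
merge at #6 (invoked 10): VC(#5)=(3, 0), own-thread bump on T0 → (4, 0)
merge at #7 (invoked 12): VC(#1)=(0, 1), VC(#6)=(4, 0), own-thread bump on T0 → (5, 1)
merge at #9 (invoked 16): VC(#7)=(5, 1), own-thread bump on T0 → (6, 1)
target: VC(#9) = (6, 1)

(6, 1)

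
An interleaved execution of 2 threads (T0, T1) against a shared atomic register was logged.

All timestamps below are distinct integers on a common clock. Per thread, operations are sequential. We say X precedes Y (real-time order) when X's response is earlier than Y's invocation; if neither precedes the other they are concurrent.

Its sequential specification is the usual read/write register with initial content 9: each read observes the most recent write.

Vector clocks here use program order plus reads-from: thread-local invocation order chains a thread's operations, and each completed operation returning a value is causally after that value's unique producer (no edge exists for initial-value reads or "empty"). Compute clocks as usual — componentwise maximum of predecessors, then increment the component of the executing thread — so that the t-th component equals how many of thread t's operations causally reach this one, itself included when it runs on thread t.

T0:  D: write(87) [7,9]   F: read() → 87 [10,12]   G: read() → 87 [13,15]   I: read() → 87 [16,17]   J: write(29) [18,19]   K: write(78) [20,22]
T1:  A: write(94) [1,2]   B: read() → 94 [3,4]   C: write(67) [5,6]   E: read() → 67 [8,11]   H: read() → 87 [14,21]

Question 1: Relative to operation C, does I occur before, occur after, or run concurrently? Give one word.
Answer: after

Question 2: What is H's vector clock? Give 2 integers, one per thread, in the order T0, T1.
Answer: (1, 5)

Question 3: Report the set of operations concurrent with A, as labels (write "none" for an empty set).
Answer: none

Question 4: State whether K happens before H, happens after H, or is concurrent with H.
Answer: concurrent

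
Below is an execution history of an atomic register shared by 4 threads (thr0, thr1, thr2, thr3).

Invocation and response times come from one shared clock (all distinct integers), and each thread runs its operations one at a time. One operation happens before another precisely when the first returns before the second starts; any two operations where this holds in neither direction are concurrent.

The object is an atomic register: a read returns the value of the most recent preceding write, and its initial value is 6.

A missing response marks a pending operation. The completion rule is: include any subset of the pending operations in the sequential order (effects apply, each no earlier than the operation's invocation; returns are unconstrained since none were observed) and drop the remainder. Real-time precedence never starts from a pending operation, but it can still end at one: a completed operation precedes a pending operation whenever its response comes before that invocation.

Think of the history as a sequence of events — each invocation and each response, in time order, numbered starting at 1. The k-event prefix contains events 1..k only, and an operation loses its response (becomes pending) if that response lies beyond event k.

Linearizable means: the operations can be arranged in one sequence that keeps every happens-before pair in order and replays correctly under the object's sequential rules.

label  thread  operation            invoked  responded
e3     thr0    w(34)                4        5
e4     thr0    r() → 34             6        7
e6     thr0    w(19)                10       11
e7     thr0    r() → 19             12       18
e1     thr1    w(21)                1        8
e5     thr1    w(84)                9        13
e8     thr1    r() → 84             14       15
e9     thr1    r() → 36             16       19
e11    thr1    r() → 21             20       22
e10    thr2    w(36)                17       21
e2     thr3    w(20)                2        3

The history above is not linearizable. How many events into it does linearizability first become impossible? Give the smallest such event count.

a valid linearization of events 1..21 exists, for instance e1, e2, e3, e4, e6, e7, e5, e8, e10, e9:
1. e1 w(21), leaving value 21
2. e2 w(20), leaving value 20
3. e3 w(34), leaving value 34
4. e4 r() → 34, leaving value 34
5. e6 w(19), leaving value 19
6. e7 r() → 19, leaving value 19
7. e5 w(84), leaving value 84
8. e8 r() → 84, leaving value 84
9. e10 w(36), leaving value 36
10. e9 r() → 36, leaving value 36
event 22 — e11's response, time 22 — after it, nothing linearizes
one such order, e1, e2, e3, e4, e5, e6, e7, e8, e9, e10, e11, breaks at step 8 where e8 r() → 84 is illegal
one such order, e1, e2, e3, e4, e5, e6, e7, e8, e9, e11, e10, breaks at step 8 where e8 r() → 84 is illegal

22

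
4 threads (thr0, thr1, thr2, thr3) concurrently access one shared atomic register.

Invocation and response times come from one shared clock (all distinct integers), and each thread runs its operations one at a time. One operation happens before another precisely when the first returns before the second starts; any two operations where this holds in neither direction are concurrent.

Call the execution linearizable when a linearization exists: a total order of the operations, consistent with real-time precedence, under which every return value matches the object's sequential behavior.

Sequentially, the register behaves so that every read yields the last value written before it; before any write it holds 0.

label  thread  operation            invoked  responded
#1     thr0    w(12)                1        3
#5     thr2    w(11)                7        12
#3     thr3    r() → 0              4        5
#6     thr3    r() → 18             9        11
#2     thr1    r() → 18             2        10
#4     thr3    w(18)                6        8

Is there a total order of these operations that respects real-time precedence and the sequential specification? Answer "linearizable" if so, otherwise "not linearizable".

not linearizable

cut after 4 events: linearizable; cut after 5 events (#3 responds, time 5): not linearizable
the completed operations (2 total) allow one real-time order; the atomic register replay rejects it
no escape via the 1 pending operation (#2): every completion choice fails
take #1, #3 (pending dropped): step 2 already fails, because #3 r() → 0 cannot occur there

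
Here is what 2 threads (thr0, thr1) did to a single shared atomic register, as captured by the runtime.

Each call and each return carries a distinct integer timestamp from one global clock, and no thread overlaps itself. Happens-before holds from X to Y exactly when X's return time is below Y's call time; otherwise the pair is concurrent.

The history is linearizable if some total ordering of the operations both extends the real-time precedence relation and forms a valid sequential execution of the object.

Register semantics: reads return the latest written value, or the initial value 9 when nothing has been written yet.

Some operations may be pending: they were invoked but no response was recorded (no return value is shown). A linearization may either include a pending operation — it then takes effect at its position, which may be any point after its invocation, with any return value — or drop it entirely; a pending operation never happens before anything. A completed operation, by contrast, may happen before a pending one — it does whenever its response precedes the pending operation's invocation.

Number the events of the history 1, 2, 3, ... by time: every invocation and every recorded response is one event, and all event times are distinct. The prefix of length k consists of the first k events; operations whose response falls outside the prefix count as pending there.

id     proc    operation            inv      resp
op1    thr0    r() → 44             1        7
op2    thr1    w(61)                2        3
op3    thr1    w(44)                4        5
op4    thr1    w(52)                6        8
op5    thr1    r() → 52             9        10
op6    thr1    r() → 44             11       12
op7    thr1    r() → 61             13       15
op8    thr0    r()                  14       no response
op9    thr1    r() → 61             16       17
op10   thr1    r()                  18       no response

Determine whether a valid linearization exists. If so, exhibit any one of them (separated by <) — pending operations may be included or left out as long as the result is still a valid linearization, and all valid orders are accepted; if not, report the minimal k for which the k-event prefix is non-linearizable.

not linearizable — minimal violating prefix: 12 events

events 1..11 are fine; event 12 — the response of op6 at time 12 — makes the prefix non-linearizable
4 orders of the 6 completed atomic register ops respect real time; none is legal
sample order op1, op2, op3, op4, op5, op6 stalls at step 1 — op1 r() → 44 has no legal effect
sample order op2, op1, op3, op4, op5, op6 stalls at step 2 — op1 r() → 44 has no legal effect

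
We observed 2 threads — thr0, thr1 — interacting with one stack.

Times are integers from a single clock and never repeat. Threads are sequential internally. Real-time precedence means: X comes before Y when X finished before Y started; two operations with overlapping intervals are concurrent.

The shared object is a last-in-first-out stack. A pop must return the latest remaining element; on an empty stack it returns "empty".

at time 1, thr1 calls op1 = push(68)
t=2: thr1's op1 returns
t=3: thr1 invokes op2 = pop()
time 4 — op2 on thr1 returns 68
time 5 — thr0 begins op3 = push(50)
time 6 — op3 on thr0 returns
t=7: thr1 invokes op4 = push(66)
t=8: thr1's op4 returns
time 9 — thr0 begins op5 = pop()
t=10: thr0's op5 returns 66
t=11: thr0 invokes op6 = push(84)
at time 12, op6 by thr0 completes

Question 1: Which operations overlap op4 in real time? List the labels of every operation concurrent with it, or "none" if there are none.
op4 spans [7,8]; an op avoiding the whole window 7..8 is ordered, any other is concurrent
op1 [1,2]: before
op2 [3,4]: before
op3 [5,6]: before
op5 [9,10]: after
op6 [11,12]: after

none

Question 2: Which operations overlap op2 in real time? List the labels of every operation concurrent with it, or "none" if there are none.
concurrent with op2 ([3,4]): every op whose interval crosses 3..4
op1 [1,2]: before
op3 [5,6]: after
op4 [7,8]: after
op5 [9,10]: after
op6 [11,12]: after

none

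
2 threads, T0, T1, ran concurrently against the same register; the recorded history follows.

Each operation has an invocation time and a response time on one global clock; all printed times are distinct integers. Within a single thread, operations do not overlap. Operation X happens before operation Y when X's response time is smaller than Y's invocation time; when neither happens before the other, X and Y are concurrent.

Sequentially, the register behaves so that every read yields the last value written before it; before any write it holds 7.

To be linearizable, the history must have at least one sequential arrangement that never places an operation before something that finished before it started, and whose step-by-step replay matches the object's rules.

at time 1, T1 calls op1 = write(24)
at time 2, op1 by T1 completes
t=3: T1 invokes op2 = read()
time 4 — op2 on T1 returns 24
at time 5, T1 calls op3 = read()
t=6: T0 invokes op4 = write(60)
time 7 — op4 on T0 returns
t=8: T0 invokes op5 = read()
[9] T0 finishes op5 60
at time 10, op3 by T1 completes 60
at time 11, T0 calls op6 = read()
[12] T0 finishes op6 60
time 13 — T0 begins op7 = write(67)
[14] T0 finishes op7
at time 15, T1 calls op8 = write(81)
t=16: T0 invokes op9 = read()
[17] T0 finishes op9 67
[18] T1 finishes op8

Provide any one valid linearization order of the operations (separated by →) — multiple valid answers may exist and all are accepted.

op1 → op2 → op4 → op3 → op5 → op6 → op7 → op9 → op8

1. op1 write(24), leaving value 24
2. op2 read() → 24, leaving value 24
3. op4 write(60), leaving value 60
4. op3 read() → 60, leaving value 60
5. op5 read() → 60, leaving value 60
6. op6 read() → 60, leaving value 60
7. op7 write(67), leaving value 67
8. op9 read() → 67, leaving value 67
9. op8 write(81), leaving value 81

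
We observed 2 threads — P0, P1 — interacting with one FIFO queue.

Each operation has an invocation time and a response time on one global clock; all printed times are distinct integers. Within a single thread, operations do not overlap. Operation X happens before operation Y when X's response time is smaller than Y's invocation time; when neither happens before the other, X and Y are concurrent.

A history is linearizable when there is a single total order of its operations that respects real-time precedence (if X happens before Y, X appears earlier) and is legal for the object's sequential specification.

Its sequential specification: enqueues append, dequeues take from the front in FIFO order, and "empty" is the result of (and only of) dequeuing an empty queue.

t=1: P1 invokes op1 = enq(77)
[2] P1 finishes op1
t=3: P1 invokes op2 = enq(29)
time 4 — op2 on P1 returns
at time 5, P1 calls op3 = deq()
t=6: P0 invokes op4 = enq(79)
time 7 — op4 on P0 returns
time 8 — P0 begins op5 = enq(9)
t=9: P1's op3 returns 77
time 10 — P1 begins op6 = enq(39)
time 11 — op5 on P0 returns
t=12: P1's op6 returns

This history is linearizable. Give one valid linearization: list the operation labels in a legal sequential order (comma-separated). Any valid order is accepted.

op1, op2, op3, op4, op5, op6

step 1: op1 enq(77) — queue <77>
step 2: op2 enq(29) — queue <77,29>
step 3: op3 deq() → 77 — queue <29>
step 4: op4 enq(79) — queue <29,79>
step 5: op5 enq(9) — queue <29,79,9>
step 6: op6 enq(39) — queue <29,79,9,39>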